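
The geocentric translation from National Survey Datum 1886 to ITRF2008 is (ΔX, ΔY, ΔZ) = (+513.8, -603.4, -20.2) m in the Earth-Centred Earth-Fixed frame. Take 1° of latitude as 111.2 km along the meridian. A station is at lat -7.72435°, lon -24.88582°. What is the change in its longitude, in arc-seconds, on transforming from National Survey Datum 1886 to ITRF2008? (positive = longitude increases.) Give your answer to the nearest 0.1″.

Δλ = -10.8″

sin φ = -0.134407, cos φ = 0.990926, sin λ = -0.420811, cos λ = 0.907148.
East component: ΔE = −sin λ·ΔX + cos λ·ΔY = −(-0.420811)(513.8) + (0.907148)(-603.4) = -331.16 m.
1° of latitude spans 111200 m; at latitude φ, 1° of longitude spans that × cos φ = 110191.0 m, so Δλ = -331.16 / 110191.0 × 3600 = -10.819″.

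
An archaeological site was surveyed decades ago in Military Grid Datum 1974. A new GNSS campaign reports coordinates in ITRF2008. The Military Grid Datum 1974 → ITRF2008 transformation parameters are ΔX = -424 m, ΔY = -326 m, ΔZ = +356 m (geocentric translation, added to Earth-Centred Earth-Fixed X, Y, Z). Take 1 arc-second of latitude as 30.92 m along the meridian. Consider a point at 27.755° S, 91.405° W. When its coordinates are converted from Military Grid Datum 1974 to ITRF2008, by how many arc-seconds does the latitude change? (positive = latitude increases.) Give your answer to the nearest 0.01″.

Δφ = 15.25″

sin φ = -0.465692, cos φ = 0.884947, sin λ = -0.999699, cos λ = -0.024519.
North component: ΔN = −sin φ cos λ·ΔX − sin φ sin λ·ΔY + cos φ·ΔZ = −(-0.465692)(-0.024519)(-424) − (-0.465692)(-0.999699)(-326) + (0.884947)(356) = 471.65 m.
1° of latitude spans 3600 × 30.92 = 111312 m, so Δφ = 471.65 / 111312 × 3600 = 15.254″.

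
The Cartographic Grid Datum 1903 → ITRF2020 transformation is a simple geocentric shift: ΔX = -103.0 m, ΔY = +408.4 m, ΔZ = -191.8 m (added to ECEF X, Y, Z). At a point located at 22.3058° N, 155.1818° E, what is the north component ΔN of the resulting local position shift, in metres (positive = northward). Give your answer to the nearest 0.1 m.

The local north axis is (−sin φ cos λ, −sin φ sin λ, cos φ), giving ΔN = -35.483 − 65.063 − 177.448 = -277.99 m.

ΔN = -278.0 m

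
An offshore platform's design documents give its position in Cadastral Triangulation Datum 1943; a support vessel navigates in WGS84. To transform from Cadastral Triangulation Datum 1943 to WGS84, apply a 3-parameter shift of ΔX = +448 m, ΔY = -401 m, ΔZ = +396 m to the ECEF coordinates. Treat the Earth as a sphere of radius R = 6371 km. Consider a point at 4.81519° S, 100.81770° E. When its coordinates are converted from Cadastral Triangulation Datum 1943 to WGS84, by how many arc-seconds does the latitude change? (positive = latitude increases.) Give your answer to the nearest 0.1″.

sin φ = -0.083942, cos φ = 0.996471, sin λ = 0.982229, cos λ = -0.187685.
North component: ΔN = −sin φ cos λ·ΔX − sin φ sin λ·ΔY + cos φ·ΔZ = −(-0.083942)(-0.187685)(448) − (-0.083942)(0.982229)(-401) + (0.996471)(396) = 354.48 m.
1° of latitude spans πR/180 = 111195 m, so Δφ = 354.48 / 111195 × 3600 = 11.477″.

Δφ = 11.5″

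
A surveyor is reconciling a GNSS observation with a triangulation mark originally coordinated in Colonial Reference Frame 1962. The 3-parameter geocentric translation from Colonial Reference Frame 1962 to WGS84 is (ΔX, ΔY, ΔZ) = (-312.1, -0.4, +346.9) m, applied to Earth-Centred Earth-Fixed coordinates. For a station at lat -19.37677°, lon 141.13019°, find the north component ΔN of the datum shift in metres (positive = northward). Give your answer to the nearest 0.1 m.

The local north axis is (−sin φ cos λ, −sin φ sin λ, cos φ), giving ΔN = 80.620 − 0.083 + 327.251 = 407.79 m.

ΔN = 407.8 m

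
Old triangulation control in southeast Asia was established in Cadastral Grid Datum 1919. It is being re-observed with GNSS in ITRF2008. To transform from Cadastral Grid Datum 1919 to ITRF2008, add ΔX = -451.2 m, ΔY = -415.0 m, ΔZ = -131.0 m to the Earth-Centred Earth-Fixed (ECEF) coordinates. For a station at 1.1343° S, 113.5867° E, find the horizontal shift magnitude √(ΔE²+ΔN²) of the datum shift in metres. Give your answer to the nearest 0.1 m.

595.1 m

The local east axis at (φ, λ) is (−sin λ, cos λ, 0), so ΔE = −sin(113.5867°)·(-451.2) + cos(113.5867°)·(-415.0) = 579.56 m.
The local north axis is (−sin φ cos λ, −sin φ sin λ, cos φ), giving ΔN = 3.574 − 7.529 − 130.974 = -134.93 m.
Horizontal magnitude = √(ΔE² + ΔN²) = √(579.56² + (-134.93)²) = 595.06 m.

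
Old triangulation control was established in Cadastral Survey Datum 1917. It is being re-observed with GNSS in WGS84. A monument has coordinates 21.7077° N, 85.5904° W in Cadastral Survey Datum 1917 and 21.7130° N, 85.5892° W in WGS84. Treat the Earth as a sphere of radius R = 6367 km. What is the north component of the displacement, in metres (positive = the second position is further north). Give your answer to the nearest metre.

ΔN = 589 m

Δφ = 21.7130° − 21.7077° = +0.0053°; Δλ = -85.5892° − -85.5904° = +0.0012°.
1° along a meridian = πR/180 = 111125 m.
ΔN = Δφ × 111125 = 589.0 m; ΔE = Δλ × 111125 × cos(21.7077°) = +0.0012 × 111125 × 0.929083 = 123.9 m.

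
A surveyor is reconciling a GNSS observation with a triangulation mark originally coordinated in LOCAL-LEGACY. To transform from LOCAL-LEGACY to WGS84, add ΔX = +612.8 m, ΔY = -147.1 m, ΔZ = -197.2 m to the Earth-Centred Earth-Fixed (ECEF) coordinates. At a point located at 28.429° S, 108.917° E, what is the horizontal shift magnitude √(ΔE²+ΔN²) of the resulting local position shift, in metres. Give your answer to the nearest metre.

628 m

At φ = -28.429°, λ = 108.917°: sin φ = -0.476069, cos φ = 0.879408, sin λ = 0.945989, cos λ = -0.324198.
ΔE = −sin λ·ΔX + cos λ·ΔY = −(0.945989)·(612.8) + (-0.324198)·(-147.1) = -532.01 m.
ΔN = −sin φ cos λ·ΔX − sin φ sin λ·ΔY + cos φ·ΔZ = −(-0.476069)(-0.324198)(612.8) − (-0.476069)(0.945989)(-147.1) + (0.879408)(-197.2) = -334.25 m.
Horizontal magnitude = √(ΔE² + ΔN²) = √((-532.01)² + (-334.25)²) = 628.30 m.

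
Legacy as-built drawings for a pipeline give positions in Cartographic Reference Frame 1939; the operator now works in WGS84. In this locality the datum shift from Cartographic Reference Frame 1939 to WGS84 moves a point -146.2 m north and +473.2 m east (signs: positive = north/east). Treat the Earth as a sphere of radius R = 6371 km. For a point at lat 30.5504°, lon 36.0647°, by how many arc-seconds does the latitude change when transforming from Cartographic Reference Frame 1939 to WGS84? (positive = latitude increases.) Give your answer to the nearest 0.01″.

On a sphere of radius R, 1 rad of latitude = R, so Δφ = ΔN / R = -146.2 / 6371000 = -2.2948e-05 rad = -4.733″.

Δφ = -4.73″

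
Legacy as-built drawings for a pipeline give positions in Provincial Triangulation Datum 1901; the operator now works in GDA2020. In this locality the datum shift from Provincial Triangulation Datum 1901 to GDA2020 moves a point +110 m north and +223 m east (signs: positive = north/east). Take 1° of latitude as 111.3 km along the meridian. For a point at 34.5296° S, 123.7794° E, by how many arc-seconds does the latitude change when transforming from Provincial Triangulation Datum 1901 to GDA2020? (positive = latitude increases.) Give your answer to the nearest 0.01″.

Δφ = 3.56″

1° of latitude = 111.3 km, so Δφ = 110.0 / 111300 = 0.0009883° = 3.558″.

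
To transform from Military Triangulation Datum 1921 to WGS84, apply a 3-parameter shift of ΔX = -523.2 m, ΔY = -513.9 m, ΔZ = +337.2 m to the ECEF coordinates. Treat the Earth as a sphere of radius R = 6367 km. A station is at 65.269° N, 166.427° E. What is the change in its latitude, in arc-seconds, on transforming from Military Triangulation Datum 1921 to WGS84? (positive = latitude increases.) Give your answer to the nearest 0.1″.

sin φ = 0.908282, cos φ = 0.418359, sin λ = 0.234684, cos λ = -0.972072.
North component: ΔN = −sin φ cos λ·ΔX − sin φ sin λ·ΔY + cos φ·ΔZ = −(0.908282)(-0.972072)(-523.2) − (0.908282)(0.234684)(-513.9) + (0.418359)(337.2) = -211.33 m.
1° of latitude spans πR/180 = 111125 m, so Δφ = -211.33 / 111125 × 3600 = -6.846″.

Δφ = -6.8″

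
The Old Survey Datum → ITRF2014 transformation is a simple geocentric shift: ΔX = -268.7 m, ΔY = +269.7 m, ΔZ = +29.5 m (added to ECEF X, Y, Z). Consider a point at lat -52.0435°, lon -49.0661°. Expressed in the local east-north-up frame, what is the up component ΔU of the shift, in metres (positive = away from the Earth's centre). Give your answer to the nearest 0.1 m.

At φ = -52.0435°, λ = -49.0661°: sin φ = -0.788478, cos φ = 0.615063, sin λ = -0.755466, cos λ = 0.655188.
ΔU = cos φ cos λ·ΔX + cos φ sin λ·ΔY + sin φ·ΔZ = (0.615063)(0.655188)(-268.7) + (0.615063)(-0.755466)(269.7) + (-0.788478)(29.5) = -256.86 m.

ΔU = -256.9 m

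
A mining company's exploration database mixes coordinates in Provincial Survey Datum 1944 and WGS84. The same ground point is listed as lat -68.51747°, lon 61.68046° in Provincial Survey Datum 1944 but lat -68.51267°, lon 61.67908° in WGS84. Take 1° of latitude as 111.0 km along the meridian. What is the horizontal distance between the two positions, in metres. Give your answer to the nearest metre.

536 m

Δφ = -68.51267° − -68.51747° = +0.00480°; Δλ = 61.67908° − 61.68046° = -0.00138°.
ΔN = Δφ × 111000 = 532.8 m; ΔE = Δλ × 111000 × cos(-68.51747°) = -0.00138 × 111000 × 0.366218 = -56.1 m.
Distance = √(ΔE² + ΔN²) = √((-56.1)² + 532.8²) = 535.7 m.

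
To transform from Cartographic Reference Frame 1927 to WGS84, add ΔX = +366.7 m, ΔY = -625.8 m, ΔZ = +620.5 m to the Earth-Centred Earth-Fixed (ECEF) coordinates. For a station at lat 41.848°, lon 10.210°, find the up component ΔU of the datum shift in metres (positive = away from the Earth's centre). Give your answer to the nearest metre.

At φ = 41.848°, λ = 10.210°: sin φ = 0.667157, cos φ = 0.744917, sin λ = 0.177257, cos λ = 0.984165.
ΔU = cos φ cos λ·ΔX + cos φ sin λ·ΔY + sin φ·ΔZ = (0.744917)(0.984165)(366.7) + (0.744917)(0.177257)(-625.8) + (0.667157)(620.5) = 600.17 m.

ΔU = 600 m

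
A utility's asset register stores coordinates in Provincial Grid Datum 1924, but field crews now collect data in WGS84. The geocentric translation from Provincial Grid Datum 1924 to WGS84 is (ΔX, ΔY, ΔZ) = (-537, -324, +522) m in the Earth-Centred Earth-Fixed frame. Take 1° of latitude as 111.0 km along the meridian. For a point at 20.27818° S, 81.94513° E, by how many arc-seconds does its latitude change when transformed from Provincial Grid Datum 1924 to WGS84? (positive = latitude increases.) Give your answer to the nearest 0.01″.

sin φ = -0.346578, cos φ = 0.938021, sin λ = 0.990134, cos λ = 0.140121.
North component: ΔN = −sin φ cos λ·ΔX − sin φ sin λ·ΔY + cos φ·ΔZ = −(-0.346578)(0.140121)(-537) − (-0.346578)(0.990134)(-324) + (0.938021)(522) = 352.39 m.
1° of latitude spans 111000 m, so Δφ = 352.39 / 111000 × 3600 = 11.429″.

Δφ = 11.43″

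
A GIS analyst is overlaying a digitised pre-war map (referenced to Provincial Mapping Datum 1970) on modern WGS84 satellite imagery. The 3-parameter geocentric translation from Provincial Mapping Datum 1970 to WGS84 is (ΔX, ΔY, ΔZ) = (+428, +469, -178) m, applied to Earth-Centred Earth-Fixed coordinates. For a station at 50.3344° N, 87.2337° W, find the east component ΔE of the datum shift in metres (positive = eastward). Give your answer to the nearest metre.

At φ = 50.3344°, λ = -87.2337°: sin φ = 0.769783, cos φ = 0.638306, sin λ = -0.998835, cos λ = 0.048262.
ΔE = −sin λ·ΔX + cos λ·ΔY = −(-0.998835)·(428) + (0.048262)·(469) = 450.14 m.

ΔE = 450 m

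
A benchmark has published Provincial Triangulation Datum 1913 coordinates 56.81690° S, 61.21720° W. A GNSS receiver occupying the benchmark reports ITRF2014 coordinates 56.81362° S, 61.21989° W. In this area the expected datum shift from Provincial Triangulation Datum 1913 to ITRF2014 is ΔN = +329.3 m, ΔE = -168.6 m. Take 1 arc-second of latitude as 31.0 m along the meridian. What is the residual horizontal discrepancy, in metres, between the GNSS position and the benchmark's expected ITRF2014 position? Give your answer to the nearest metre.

Observed coordinate differences: Δφ = +0.00328°, Δλ = -0.00269°.
Converting to metres (1° lat = 111600 m, cos φ = 0.547316): observed ΔN = 366.0 m, observed ΔE = -164.3 m.
Subtracting the expected shift leaves a residual of 366.0 − (329.3) = 36.7 m north and -164.3 − (-168.6) = 4.3 m east.
Residual distance = √(36.7² + 4.3²) = 37.0 m.

37 m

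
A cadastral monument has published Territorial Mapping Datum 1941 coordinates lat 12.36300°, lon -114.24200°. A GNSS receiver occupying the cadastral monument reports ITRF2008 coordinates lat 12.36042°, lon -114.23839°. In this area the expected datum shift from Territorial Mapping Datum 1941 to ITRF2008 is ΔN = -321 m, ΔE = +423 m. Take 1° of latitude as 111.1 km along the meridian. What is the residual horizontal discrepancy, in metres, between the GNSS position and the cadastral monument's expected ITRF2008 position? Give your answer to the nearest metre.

46 m

Observed coordinate differences: Δφ = -0.00258°, Δλ = +0.00361°.
Converting to metres (1° lat = 111100 m, cos φ = 0.976811): observed ΔN = -286.6 m, observed ΔE = 391.8 m.
Subtracting the expected shift leaves a residual of -286.6 − (-321) = 34.4 m north and 391.8 − (423) = -31.2 m east.
Residual distance = √(34.4² + (-31.2)²) = 46.4 m.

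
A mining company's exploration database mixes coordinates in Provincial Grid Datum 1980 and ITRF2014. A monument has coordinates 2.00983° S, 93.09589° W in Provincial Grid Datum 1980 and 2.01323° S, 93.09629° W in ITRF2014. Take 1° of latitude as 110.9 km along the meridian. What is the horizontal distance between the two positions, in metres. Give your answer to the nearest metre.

Δφ = -2.01323° − -2.00983° = -0.00340°; Δλ = -93.09629° − -93.09589° = -0.00040°.
ΔN = Δφ × 110900 = -377.1 m; ΔE = Δλ × 110900 × cos(-2.00983°) = -0.00040 × 110900 × 0.999385 = -44.3 m.
Distance = √(ΔE² + ΔN²) = √((-44.3)² + (-377.1)²) = 379.7 m.

380 m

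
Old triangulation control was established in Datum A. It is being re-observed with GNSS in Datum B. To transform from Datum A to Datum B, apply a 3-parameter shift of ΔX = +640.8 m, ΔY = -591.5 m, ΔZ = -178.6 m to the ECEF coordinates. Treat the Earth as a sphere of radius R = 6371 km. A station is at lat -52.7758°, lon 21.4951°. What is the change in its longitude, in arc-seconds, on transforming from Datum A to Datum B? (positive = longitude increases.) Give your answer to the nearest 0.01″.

sin φ = -0.796274, cos φ = 0.604935, sin λ = 0.366422, cos λ = 0.930449.
East component: ΔE = −sin λ·ΔX + cos λ·ΔY = −(0.366422)(640.8) + (0.930449)(-591.5) = -785.16 m.
1° of latitude spans πR/180 = 111195 m; at latitude φ, 1° of longitude spans that × cos φ = 67265.8 m, so Δλ = -785.16 / 67265.8 × 3600 = -42.021″.

Δλ = -42.02″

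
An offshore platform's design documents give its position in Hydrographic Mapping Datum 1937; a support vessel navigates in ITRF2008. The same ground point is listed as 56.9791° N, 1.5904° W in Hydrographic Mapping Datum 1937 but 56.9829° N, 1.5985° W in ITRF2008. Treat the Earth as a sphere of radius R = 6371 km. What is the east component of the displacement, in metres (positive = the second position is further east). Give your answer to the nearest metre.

ΔE = -491 m

Δφ = 56.9829° − 56.9791° = +0.0038°; Δλ = -1.5985° − -1.5904° = -0.0081°.
1° along a meridian = πR/180 = 111195 m.
ΔN = Δφ × 111195 = 422.5 m; ΔE = Δλ × 111195 × cos(56.9791°) = -0.0081 × 111195 × 0.544945 = -490.8 m.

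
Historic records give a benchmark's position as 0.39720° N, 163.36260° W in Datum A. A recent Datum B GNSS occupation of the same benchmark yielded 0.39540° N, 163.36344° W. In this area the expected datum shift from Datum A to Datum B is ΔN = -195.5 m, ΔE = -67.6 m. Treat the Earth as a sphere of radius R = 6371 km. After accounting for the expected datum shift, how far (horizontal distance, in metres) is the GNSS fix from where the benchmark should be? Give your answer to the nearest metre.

Observed coordinate differences: Δφ = -0.00180°, Δλ = -0.00084°.
Converting to metres (1° lat = 111195 m, cos φ = 0.999976): observed ΔN = -200.2 m, observed ΔE = -93.4 m.
Subtracting the expected shift leaves a residual of -200.2 − (-195.5) = -4.7 m north and -93.4 − (-67.6) = -25.8 m east.
Residual distance = √((-4.7)² + (-25.8)²) = 26.2 m.

26 m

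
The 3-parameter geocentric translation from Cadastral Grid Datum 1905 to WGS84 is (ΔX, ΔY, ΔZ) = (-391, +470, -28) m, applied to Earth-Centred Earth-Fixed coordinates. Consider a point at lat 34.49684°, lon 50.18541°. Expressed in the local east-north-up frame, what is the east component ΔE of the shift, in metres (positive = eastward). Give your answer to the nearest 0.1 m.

At φ = 34.49684°, λ = 50.18541°: sin φ = 0.566361, cos φ = 0.824157, sin λ = 0.768120, cos λ = 0.640305.
ΔE = −sin λ·ΔX + cos λ·ΔY = −(0.768120)·(-391) + (0.640305)·(470) = 601.28 m.

ΔE = 601.3 m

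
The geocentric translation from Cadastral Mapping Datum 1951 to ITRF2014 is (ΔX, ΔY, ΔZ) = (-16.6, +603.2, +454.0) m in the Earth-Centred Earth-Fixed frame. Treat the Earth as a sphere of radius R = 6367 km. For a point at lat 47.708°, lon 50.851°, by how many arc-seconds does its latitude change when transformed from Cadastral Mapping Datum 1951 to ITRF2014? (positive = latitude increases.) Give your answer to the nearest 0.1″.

sin φ = 0.739725, cos φ = 0.672909, sin λ = 0.775507, cos λ = 0.631339.
North component: ΔN = −sin φ cos λ·ΔX − sin φ sin λ·ΔY + cos φ·ΔZ = −(0.739725)(0.631339)(-16.6) − (0.739725)(0.775507)(603.2) + (0.672909)(454.0) = -32.78 m.
1° of latitude spans πR/180 = 111125 m, so Δφ = -32.78 / 111125 × 3600 = -1.062″.

Δφ = -1.1″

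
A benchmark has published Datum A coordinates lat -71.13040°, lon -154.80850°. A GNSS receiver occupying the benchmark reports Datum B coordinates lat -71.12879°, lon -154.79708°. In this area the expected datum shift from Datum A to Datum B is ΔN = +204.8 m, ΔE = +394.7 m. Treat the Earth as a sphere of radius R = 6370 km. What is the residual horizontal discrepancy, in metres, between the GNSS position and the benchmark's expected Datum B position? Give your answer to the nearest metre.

30 m

Observed coordinate differences: Δφ = +0.00161°, Δλ = +0.01142°.
Converting to metres (1° lat = 111177 m, cos φ = 0.323415): observed ΔN = 179.0 m, observed ΔE = 410.6 m.
Subtracting the expected shift leaves a residual of 179.0 − (204.8) = -25.8 m north and 410.6 − (394.7) = 15.9 m east.
Residual distance = √((-25.8)² + 15.9²) = 30.3 m.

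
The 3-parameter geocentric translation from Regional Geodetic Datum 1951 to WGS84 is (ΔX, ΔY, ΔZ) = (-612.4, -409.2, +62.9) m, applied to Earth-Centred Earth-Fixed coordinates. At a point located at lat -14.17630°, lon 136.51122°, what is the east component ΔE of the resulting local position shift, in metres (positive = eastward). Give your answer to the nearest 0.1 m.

ΔE = 718.3 m

At φ = -14.17630°, λ = 136.51122°: sin φ = -0.244906, cos φ = 0.969547, sin λ = 0.688213, cos λ = -0.725509.
ΔE = −sin λ·ΔX + cos λ·ΔY = −(0.688213)·(-612.4) + (-0.725509)·(-409.2) = 718.34 m.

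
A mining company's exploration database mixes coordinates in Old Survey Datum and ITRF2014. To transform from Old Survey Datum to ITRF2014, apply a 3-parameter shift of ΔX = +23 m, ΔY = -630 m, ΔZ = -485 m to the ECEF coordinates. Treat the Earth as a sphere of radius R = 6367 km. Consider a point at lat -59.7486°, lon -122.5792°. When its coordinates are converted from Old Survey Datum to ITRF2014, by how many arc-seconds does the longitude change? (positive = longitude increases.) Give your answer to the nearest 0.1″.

sin φ = -0.863823, cos φ = 0.503795, sin λ = -0.842648, cos λ = -0.538465.
East component: ΔE = −sin λ·ΔX + cos λ·ΔY = −(-0.842648)(23) + (-0.538465)(-630) = 358.61 m.
1° of latitude spans πR/180 = 111125 m; at latitude φ, 1° of longitude spans that × cos φ = 55984.3 m, so Δλ = 358.61 / 55984.3 × 3600 = 23.060″.

Δλ = 23.1″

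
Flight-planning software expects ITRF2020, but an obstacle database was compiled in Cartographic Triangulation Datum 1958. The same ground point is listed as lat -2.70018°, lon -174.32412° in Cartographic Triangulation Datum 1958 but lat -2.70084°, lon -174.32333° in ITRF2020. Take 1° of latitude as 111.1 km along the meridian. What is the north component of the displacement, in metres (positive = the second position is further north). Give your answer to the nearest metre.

Δφ = -2.70084° − -2.70018° = -0.00066°; Δλ = -174.32333° − -174.32412° = +0.00079°.
ΔN = Δφ × 111100 = -73.3 m; ΔE = Δλ × 111100 × cos(-2.70018°) = +0.00079 × 111100 × 0.998890 = 87.7 m.

ΔN = -73 m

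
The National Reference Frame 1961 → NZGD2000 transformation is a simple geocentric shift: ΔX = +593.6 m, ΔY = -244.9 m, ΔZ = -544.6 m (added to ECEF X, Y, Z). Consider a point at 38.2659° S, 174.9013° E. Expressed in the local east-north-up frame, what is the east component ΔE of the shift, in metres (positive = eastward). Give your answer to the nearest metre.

ΔE = 191 m

At φ = -38.2659°, λ = 174.9013°: sin φ = -0.619312, cos φ = 0.785145, sin λ = 0.088872, cos λ = -0.996043.
ΔE = −sin λ·ΔX + cos λ·ΔY = −(0.088872)·(593.6) + (-0.996043)·(-244.9) = 191.18 m.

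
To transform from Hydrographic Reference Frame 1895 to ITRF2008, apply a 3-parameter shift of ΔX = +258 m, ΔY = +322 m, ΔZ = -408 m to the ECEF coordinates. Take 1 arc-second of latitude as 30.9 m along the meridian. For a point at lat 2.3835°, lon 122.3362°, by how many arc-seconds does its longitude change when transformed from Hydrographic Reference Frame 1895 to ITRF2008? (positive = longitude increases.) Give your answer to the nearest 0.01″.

sin φ = 0.041588, cos φ = 0.999135, sin λ = 0.844924, cos λ = -0.534886.
East component: ΔE = −sin λ·ΔX + cos λ·ΔY = −(0.844924)(258) + (-0.534886)(322) = -390.22 m.
1° of latitude spans 3600 × 30.90 = 111240 m; at latitude φ, 1° of longitude spans that × cos φ = 111143.8 m, so Δλ = -390.22 / 111143.8 × 3600 = -12.640″.

Δλ = -12.64″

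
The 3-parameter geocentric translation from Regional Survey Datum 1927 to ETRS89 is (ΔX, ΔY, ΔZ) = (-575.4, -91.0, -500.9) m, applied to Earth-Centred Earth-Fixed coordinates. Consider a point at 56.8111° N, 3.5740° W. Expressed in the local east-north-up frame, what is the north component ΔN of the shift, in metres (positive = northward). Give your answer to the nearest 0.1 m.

At φ = 56.8111°, λ = -3.5740°: sin φ = 0.836870, cos φ = 0.547401, sin λ = -0.062338, cos λ = 0.998055.
ΔN = −sin φ cos λ·ΔX − sin φ sin λ·ΔY + cos φ·ΔZ = −(0.836870)(0.998055)(-575.4) − (0.836870)(-0.062338)(-91.0) + (0.547401)(-500.9) = 201.66 m.

ΔN = 201.7 m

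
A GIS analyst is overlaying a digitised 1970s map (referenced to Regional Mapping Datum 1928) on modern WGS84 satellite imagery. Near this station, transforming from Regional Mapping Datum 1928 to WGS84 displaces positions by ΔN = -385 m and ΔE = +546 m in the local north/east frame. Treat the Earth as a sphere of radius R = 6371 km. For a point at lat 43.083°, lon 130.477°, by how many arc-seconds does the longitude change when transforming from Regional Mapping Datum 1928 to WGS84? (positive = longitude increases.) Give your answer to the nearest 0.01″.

At latitude 43.083°, cos φ = 0.730365.
One radian of longitude at latitude φ spans R cos φ, so Δλ = ΔE / (R cos φ) = 546.0 / (6371000 × 0.730365) = 1.1734e-04 rad = 24.203″.

Δλ = 24.20″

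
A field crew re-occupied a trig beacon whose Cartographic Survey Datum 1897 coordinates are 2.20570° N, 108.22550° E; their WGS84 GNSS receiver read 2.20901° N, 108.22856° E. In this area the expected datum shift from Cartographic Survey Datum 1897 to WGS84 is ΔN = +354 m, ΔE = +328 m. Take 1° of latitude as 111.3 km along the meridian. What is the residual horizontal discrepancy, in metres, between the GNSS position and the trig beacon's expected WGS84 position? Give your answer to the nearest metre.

19 m

Observed coordinate differences: Δφ = +0.00331°, Δλ = +0.00306°.
Converting to metres (1° lat = 111300 m, cos φ = 0.999259): observed ΔN = 368.4 m, observed ΔE = 340.3 m.
Subtracting the expected shift leaves a residual of 368.4 − (354) = 14.4 m north and 340.3 − (328) = 12.3 m east.
Residual distance = √(14.4² + 12.3²) = 19.0 m.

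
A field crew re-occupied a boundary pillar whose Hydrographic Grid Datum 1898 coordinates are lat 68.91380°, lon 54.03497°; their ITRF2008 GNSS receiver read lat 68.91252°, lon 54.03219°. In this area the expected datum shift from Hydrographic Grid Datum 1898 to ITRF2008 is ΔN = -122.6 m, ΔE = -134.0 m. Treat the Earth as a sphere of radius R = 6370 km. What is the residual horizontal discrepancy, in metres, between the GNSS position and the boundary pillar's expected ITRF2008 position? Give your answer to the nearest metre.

Observed coordinate differences: Δφ = -0.00128°, Δλ = -0.00278°.
Converting to metres (1° lat = 111177 m, cos φ = 0.359772): observed ΔN = -142.3 m, observed ΔE = -111.2 m.
Subtracting the expected shift leaves a residual of -142.3 − (-122.6) = -19.7 m north and -111.2 − (-134.0) = 22.8 m east.
Residual distance = √((-19.7)² + 22.8²) = 30.1 m.

30 m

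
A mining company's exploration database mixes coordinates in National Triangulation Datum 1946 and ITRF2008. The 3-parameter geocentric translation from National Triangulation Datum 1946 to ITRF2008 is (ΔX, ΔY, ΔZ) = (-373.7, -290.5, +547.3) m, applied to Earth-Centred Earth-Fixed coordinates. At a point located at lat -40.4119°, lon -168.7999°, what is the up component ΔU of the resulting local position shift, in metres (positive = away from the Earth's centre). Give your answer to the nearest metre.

The local up (radial) axis is (cos φ cos λ, cos φ sin λ, sin φ), giving ΔU = 279.118 + 42.963 − 354.803 = -32.72 m.

ΔU = -33 m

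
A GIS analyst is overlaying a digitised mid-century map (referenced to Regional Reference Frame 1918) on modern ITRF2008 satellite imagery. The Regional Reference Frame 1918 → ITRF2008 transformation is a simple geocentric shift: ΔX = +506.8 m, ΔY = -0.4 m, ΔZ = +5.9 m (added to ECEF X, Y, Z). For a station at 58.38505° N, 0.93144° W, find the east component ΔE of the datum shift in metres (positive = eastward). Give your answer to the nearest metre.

ΔE = 8 m

At φ = 58.38505°, λ = -0.93144°: sin φ = 0.851590, cos φ = 0.524208, sin λ = -0.016256, cos λ = 0.999868.
ΔE = −sin λ·ΔX + cos λ·ΔY = −(-0.016256)·(506.8) + (0.999868)·(-0.4) = 7.84 m.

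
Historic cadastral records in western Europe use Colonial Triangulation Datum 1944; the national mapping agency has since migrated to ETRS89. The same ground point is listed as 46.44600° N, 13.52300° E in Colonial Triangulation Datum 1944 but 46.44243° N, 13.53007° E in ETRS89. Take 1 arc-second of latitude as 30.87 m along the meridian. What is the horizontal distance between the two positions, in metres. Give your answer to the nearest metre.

Δφ = 46.44243° − 46.44600° = -0.00357°; Δλ = 13.53007° − 13.52300° = +0.00707°.
1° of latitude = 3600 × 30.87 = 111132 m.
ΔN = Δφ × 111132 = -396.7 m; ΔE = Δλ × 111132 × cos(46.44600°) = +0.00707 × 111132 × 0.689038 = 541.4 m.
Distance = √(ΔE² + ΔN²) = √(541.4² + (-396.7)²) = 671.2 m.

671 m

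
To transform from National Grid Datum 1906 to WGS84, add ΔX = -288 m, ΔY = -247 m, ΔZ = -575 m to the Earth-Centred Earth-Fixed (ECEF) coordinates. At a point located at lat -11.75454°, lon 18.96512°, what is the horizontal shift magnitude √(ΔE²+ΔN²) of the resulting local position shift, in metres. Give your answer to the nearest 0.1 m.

650.0 m

The local east axis at (φ, λ) is (−sin λ, cos λ, 0), so ΔE = −sin(18.96512°)·(-288) + cos(18.96512°)·(-247) = -139.99 m.
The local north axis is (−sin φ cos λ, −sin φ sin λ, cos φ), giving ΔN = -55.486 − 16.353 − 562.942 = -634.78 m.
Horizontal magnitude = √(ΔE² + ΔN²) = √((-139.99)² + (-634.78)²) = 650.04 m.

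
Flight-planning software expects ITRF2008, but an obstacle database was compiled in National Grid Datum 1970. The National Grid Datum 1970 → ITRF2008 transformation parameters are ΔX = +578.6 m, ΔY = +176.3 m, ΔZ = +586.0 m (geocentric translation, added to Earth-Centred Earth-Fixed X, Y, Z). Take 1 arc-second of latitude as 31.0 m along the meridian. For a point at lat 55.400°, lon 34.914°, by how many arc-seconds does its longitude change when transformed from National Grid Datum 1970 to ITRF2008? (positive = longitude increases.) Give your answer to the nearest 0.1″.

Δλ = -10.6″

sin φ = 0.823136, cos φ = 0.567844, sin λ = 0.572346, cos λ = 0.820012.
East component: ΔE = −sin λ·ΔX + cos λ·ΔY = −(0.572346)(578.6) + (0.820012)(176.3) = -186.59 m.
1° of latitude spans 3600 × 31.00 = 111600 m; at latitude φ, 1° of longitude spans that × cos φ = 63371.4 m, so Δλ = -186.59 / 63371.4 × 3600 = -10.600″.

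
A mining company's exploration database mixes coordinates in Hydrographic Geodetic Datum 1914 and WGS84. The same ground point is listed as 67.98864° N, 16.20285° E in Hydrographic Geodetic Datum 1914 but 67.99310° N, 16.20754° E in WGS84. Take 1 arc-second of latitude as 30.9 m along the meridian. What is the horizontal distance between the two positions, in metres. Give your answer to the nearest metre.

Δφ = 67.99310° − 67.98864° = +0.00446°; Δλ = 16.20754° − 16.20285° = +0.00469°.
1° of latitude = 3600 × 30.90 = 111240 m.
ΔN = Δφ × 111240 = 496.1 m; ΔE = Δλ × 111240 × cos(67.98864°) = +0.00469 × 111240 × 0.374790 = 195.5 m.
Distance = √(ΔE² + ΔN²) = √(195.5² + 496.1²) = 533.3 m.

533 m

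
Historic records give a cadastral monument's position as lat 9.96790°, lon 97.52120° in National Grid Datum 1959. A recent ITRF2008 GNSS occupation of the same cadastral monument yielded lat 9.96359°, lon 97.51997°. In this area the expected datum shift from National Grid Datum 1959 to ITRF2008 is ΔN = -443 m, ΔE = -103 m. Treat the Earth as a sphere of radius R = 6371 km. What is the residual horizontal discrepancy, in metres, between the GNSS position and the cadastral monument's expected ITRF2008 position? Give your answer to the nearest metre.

Observed coordinate differences: Δφ = -0.00431°, Δλ = -0.00123°.
Converting to metres (1° lat = 111195 m, cos φ = 0.984905): observed ΔN = -479.3 m, observed ΔE = -134.7 m.
Subtracting the expected shift leaves a residual of -479.3 − (-443) = -36.3 m north and -134.7 − (-103) = -31.7 m east.
Residual distance = √((-36.3)² + (-31.7)²) = 48.2 m.

48 m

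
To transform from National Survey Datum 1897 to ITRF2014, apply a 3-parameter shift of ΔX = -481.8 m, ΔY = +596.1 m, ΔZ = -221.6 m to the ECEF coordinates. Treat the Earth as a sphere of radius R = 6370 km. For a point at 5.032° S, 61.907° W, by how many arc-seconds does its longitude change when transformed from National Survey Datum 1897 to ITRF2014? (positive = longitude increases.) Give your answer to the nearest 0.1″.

Δλ = -4.7″

sin φ = -0.087712, cos φ = 0.996146, sin λ = -0.882184, cos λ = 0.470904.
East component: ΔE = −sin λ·ΔX + cos λ·ΔY = −(-0.882184)(-481.8) + (0.470904)(596.1) = -144.33 m.
1° of latitude spans πR/180 = 111177 m; at latitude φ, 1° of longitude spans that × cos φ = 110749.0 m, so Δλ = -144.33 / 110749.0 × 3600 = -4.692″.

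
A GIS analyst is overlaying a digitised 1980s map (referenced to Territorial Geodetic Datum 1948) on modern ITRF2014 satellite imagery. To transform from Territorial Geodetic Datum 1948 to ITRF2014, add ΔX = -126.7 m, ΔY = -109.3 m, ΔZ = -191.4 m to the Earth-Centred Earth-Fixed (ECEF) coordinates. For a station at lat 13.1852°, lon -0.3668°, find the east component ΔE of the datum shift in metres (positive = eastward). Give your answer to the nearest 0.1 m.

At φ = 13.1852°, λ = -0.3668°: sin φ = 0.228099, cos φ = 0.973638, sin λ = -0.006402, cos λ = 0.999980.
ΔE = −sin λ·ΔX + cos λ·ΔY = −(-0.006402)·(-126.7) + (0.999980)·(-109.3) = -110.11 m.

ΔE = -110.1 m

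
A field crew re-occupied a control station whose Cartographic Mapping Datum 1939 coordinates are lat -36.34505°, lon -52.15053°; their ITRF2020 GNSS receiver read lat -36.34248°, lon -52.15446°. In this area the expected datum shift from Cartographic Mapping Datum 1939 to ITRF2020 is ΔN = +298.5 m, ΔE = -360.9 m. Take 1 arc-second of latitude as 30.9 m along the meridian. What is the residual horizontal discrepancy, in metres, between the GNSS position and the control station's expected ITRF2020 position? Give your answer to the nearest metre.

15 m

Observed coordinate differences: Δφ = +0.00257°, Δλ = -0.00393°.
Converting to metres (1° lat = 111240 m, cos φ = 0.805463): observed ΔN = 285.9 m, observed ΔE = -352.1 m.
Subtracting the expected shift leaves a residual of 285.9 − (298.5) = -12.6 m north and -352.1 − (-360.9) = 8.8 m east.
Residual distance = √((-12.6)² + 8.8²) = 15.4 m.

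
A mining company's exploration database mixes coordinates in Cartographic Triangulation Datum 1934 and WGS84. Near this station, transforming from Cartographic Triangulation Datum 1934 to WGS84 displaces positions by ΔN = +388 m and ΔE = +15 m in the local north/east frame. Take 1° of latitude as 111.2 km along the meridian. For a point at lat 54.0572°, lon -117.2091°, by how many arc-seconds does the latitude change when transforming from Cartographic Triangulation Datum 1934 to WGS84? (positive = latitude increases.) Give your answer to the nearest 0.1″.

Δφ = 12.6″

1° of latitude = 111.2 km, so Δφ = 388.0 / 111200 = 0.0034892° = 12.561″.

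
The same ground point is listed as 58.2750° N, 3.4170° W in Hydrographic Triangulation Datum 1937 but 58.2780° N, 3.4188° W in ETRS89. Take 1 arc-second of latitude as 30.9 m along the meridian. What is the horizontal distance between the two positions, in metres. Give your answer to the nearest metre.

350 m

Δφ = 58.2780° − 58.2750° = +0.0030°; Δλ = -3.4188° − -3.4170° = -0.0018°.
1° of latitude = 3600 × 30.90 = 111240 m.
ΔN = Δφ × 111240 = 333.7 m; ΔE = Δλ × 111240 × cos(58.2750°) = -0.0018 × 111240 × 0.525843 = -105.3 m.
Distance = √(ΔE² + ΔN²) = √((-105.3)² + 333.7²) = 349.9 m.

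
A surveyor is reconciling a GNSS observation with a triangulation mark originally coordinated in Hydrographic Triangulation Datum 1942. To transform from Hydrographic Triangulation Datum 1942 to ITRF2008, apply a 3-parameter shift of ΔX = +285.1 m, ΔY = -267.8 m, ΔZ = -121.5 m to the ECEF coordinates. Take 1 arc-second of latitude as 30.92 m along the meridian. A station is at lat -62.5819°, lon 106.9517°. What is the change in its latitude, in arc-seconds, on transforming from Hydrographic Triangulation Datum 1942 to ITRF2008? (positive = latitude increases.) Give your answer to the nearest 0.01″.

sin φ = -0.887670, cos φ = 0.460480, sin λ = 0.956551, cos λ = -0.291565.
North component: ΔN = −sin φ cos λ·ΔX − sin φ sin λ·ΔY + cos φ·ΔZ = −(-0.887670)(-0.291565)(285.1) − (-0.887670)(0.956551)(-267.8) + (0.460480)(-121.5) = -357.13 m.
1° of latitude spans 3600 × 30.92 = 111312 m, so Δφ = -357.13 / 111312 × 3600 = -11.550″.

Δφ = -11.55″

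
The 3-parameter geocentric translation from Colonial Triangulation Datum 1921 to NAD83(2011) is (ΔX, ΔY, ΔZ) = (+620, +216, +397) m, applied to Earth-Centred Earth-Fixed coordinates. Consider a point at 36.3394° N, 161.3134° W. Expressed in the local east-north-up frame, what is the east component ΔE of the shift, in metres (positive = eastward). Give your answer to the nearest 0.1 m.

ΔE = -6.0 m

The local east axis at (φ, λ) is (−sin λ, cos λ, 0), so ΔE = −sin(-161.3134°)·620 + cos(-161.3134°)·216 = -5.97 m.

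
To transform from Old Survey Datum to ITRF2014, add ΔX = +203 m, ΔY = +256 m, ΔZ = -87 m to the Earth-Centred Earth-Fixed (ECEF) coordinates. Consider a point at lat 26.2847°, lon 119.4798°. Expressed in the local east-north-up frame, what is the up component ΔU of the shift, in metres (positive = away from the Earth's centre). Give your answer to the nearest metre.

ΔU = 72 m

At φ = 26.2847°, λ = 119.4798°: sin φ = 0.442832, cos φ = 0.896605, sin λ = 0.870529, cos λ = -0.492117.
ΔU = cos φ cos λ·ΔX + cos φ sin λ·ΔY + sin φ·ΔZ = (0.896605)(-0.492117)(203) + (0.896605)(0.870529)(256) + (0.442832)(-87) = 71.72 m.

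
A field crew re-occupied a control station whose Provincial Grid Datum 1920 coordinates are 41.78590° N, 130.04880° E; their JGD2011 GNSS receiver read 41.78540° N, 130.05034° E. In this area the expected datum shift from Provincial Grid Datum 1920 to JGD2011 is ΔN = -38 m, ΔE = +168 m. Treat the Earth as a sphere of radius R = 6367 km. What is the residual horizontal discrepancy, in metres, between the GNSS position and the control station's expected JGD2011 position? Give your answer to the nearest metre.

Observed coordinate differences: Δφ = -0.00050°, Δλ = +0.00154°.
Converting to metres (1° lat = 111125 m, cos φ = 0.745640): observed ΔN = -55.6 m, observed ΔE = 127.6 m.
Subtracting the expected shift leaves a residual of -55.6 − (-38) = -17.6 m north and 127.6 − (168) = -40.4 m east.
Residual distance = √((-17.6)² + (-40.4)²) = 44.0 m.

44 m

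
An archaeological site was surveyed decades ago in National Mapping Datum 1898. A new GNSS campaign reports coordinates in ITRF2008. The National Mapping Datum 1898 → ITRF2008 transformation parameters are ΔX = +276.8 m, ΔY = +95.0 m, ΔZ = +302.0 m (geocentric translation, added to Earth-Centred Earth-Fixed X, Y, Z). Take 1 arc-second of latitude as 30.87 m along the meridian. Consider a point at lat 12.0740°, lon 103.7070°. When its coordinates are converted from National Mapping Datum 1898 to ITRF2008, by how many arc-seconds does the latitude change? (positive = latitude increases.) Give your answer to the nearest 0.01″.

Δφ = 9.39″

sin φ = 0.209175, cos φ = 0.977878, sin λ = 0.971520, cos λ = -0.236957.
North component: ΔN = −sin φ cos λ·ΔX − sin φ sin λ·ΔY + cos φ·ΔZ = −(0.209175)(-0.236957)(276.8) − (0.209175)(0.971520)(95.0) + (0.977878)(302.0) = 289.73 m.
1° of latitude spans 3600 × 30.87 = 111132 m, so Δφ = 289.73 / 111132 × 3600 = 9.386″.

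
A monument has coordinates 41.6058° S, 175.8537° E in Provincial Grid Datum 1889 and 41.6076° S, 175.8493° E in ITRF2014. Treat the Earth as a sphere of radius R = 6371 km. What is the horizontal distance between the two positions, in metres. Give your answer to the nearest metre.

Δφ = -41.6076° − -41.6058° = -0.0018°; Δλ = 175.8493° − 175.8537° = -0.0044°.
1° along a meridian = πR/180 = 111195 m.
ΔN = Δφ × 111195 = -200.2 m; ΔE = Δλ × 111195 × cos(-41.6058°) = -0.0044 × 111195 × 0.747731 = -365.8 m.
Distance = √(ΔE² + ΔN²) = √((-365.8)² + (-200.2)²) = 417.0 m.

417 m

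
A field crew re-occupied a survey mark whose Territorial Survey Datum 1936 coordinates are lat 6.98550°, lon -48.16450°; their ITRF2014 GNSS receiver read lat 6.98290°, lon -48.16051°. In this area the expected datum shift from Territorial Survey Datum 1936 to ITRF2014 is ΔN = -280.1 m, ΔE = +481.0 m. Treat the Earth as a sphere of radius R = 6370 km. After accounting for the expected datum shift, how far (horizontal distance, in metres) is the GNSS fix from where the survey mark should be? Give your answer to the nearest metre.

42 m

Observed coordinate differences: Δφ = -0.00260°, Δλ = +0.00399°.
Converting to metres (1° lat = 111177 m, cos φ = 0.992577): observed ΔN = -289.1 m, observed ΔE = 440.3 m.
Subtracting the expected shift leaves a residual of -289.1 − (-280.1) = -9.0 m north and 440.3 − (481.0) = -40.7 m east.
Residual distance = √((-9.0)² + (-40.7)²) = 41.7 m.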